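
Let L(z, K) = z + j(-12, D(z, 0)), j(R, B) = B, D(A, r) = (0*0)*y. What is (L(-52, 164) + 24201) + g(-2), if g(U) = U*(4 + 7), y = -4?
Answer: 24127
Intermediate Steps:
D(A, r) = 0 (D(A, r) = (0*0)*(-4) = 0*(-4) = 0)
g(U) = 11*U (g(U) = U*11 = 11*U)
L(z, K) = z (L(z, K) = z + 0 = z)
(L(-52, 164) + 24201) + g(-2) = (-52 + 24201) + 11*(-2) = 24149 - 22 = 24127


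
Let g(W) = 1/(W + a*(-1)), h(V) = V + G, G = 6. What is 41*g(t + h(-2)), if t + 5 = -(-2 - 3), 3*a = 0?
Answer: 41/4 ≈ 10.250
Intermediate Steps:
a = 0 (a = (⅓)*0 = 0)
t = 0 (t = -5 - (-2 - 3) = -5 - 1*(-5) = -5 + 5 = 0)
h(V) = 6 + V (h(V) = V + 6 = 6 + V)
g(W) = 1/W (g(W) = 1/(W + 0*(-1)) = 1/(W + 0) = 1/W)
41*g(t + h(-2)) = 41/(0 + (6 - 2)) = 41/(0 + 4) = 41/4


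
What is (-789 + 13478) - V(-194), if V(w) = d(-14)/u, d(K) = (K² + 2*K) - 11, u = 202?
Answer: 2563021/202 ≈ 12688.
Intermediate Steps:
d(K) = -11 + K² + 2*K
V(w) = 157/202 (V(w) = (-11 + (-14)² + 2*(-14))/202 = (-11 + 196 - 28)*(1/202) = 157*(1/202) = 157/202)
(-789 + 13478) - V(-194) = (-789 + 13478) - 1*157/202 = 12689 - 157/202 = 2563021/202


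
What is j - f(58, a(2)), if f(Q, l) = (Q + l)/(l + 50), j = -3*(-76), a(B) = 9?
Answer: 13385/59 ≈ 226.86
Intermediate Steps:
j = 228 (j = -1*(-228) = 228)
f(Q, l) = (Q + l)/(50 + l)
j - f(58, a(2)) = 228 - (58 + 9)/(50 + 9) = 228 - 67/59 = 13385/59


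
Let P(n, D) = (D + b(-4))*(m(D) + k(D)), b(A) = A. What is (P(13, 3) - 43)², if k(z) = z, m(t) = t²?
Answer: 3025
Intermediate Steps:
P(n, D) = (-4 + D)*(D + D²) (P(n, D) = (D - 4)*(D² + D) = (-4 + D)*(D + D²))
(P(13, 3) - 43)² = (3*(-4 + 3² - 3*3) - 43)² = (3*(-4 + 9 - 9) - 43)² = (3*(-4) - 43)² = (-12 - 43)² = (-55)² = 3025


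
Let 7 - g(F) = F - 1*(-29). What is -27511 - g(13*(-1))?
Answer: -27502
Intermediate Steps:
g(F) = -22 - F (g(F) = 7 - (F - 1*(-29)) = 7 - (F + 29) = 7 - (29 + F) = 7 + (-29 - F) = -22 - F)
-27511 - g(13*(-1)) = -27511 - (-22 - 13*(-1)) = -27511 - (-22 - 1*(-13)) = -27511 - (-22 + 13) = -27511 - 1*(-9) = -27511 + 9 = -27502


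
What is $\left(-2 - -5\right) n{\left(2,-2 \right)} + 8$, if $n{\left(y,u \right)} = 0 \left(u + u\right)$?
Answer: $8$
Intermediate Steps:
$n{\left(y,u \right)} = 0$ ($n{\left(y,u \right)} = 0 \cdot 2 u = 0$)
$\left(-2 - -5\right) n{\left(2,-2 \right)} + 8 = \left(-2 - -5\right) 0 + 8 = \left(-2 + 5\right) 0 + 8 = 3 \cdot 0 + 8 = 0 + 8 = 8$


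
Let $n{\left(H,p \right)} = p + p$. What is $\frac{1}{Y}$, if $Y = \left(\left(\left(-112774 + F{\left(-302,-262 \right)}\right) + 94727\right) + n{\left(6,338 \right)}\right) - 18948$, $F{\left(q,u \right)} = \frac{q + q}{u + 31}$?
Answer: $- \frac{231}{8389085} \approx -2.7536 \cdot 10^{-5}$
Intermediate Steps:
$n{\left(H,p \right)} = 2 p$
$F{\left(q,u \right)} = \frac{2 q}{31 + u}$
$Y = - \frac{8389085}{231}$ ($Y = \left(\left(\left(-112774 + 2 \left(-302\right) \frac{1}{31 - 262}\right) + 94727\right) + 2 \cdot 338\right) - 18948 = \left(\left(\left(-112774 + 2 \left(-302\right) \frac{1}{-231}\right) + 94727\right) + 676\right) - 18948 = \left(\left(\left(-112774 + 2 \left(-302\right) \left(- \frac{1}{231}\right)\right) + 94727\right) + 676\right) - 18948 = \left(\left(\left(-112774 + \frac{604}{231}\right) + 94727\right) + 676\right) - 18948 = \left(\left(- \frac{26050190}{231} + 94727\right) + 676\right) - 18948 = \left(- \frac{4168253}{231} + 676\right) - 18948 = - \frac{4012097}{231} - 18948 = - \frac{8389085}{231} \approx -36316.0$)
$\frac{1}{Y} = \frac{1}{- \frac{8389085}{231}} = - \frac{231}{8389085}$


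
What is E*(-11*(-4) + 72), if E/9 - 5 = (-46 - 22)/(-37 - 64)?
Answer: 598212/101 ≈ 5922.9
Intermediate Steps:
E = 5157/101 (E = 45 + 9*((-46 - 22)/(-37 - 64)) = 45 + 9*(-68/(-101)) = 45 + 9*(-68*(-1/101)) = 45 + 9*(68/101) = 45 + 612/101 = 5157/101 ≈ 51.059)
E*(-11*(-4) + 72) = 5157*(-11*(-4) + 72)/101 = 5157*(44 + 72)/101 = (5157/101)*116 = 598212/101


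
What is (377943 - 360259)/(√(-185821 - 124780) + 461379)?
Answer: 4079513118/106435446121 - 8842*I*√310601/106435446121 ≈ 0.038329 - 4.6298e-5*I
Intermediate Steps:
(377943 - 360259)/(√(-185821 - 124780) + 461379) = 17684/(√(-310601) + 461379) = 17684/(I*√310601 + 461379) = 17684/(461379 + I*√310601)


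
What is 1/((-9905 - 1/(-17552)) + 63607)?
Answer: 17552/942577505 ≈ 1.8621e-5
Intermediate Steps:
1/((-9905 - 1/(-17552)) + 63607) = 1/((-9905 - 1*(-1/17552)) + 63607) = 1/((-9905 + 1/17552) + 63607) = 1/(-173852559/17552 + 63607) = 1/(942577505/17552) = 17552/942577505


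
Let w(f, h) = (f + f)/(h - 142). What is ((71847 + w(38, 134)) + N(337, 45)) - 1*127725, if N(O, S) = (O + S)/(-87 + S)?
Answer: -2347657/42 ≈ -55897.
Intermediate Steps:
N(O, S) = (O + S)/(-87 + S)
w(f, h) = 2*f/(-142 + h) (w(f, h) = (2*f)/(-142 + h) = 2*f/(-142 + h))
((71847 + w(38, 134)) + N(337, 45)) - 1*127725 = ((71847 + 2*38/(-142 + 134)) + (337 + 45)/(-87 + 45)) - 1*127725 = ((71847 + 2*38/(-8)) + 382/(-42)) - 127725 = ((71847 + 2*38*(-⅛)) - 1/42*382) - 127725 = ((71847 - 19/2) - 191/21) - 127725 = (143675/2 - 191/21) - 127725 = 3016793/42 - 127725 = -2347657/42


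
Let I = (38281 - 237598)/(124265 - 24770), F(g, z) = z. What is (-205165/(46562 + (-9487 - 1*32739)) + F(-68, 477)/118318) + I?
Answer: -419543617790471/8507267706960 ≈ -49.316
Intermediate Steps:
I = -66439/33165 (I = -199317/99495 = -199317*1/99495 = -66439/33165 ≈ -2.0033)
(-205165/(46562 + (-9487 - 1*32739)) + F(-68, 477)/118318) + I = (-205165/(46562 + (-9487 - 1*32739)) + 477/118318) - 66439/33165 = (-205165/(46562 + (-9487 - 32739)) + 477*(1/118318)) - 66439/33165 = (-205165/(46562 - 42226) + 477/118318) - 66439/33165 = (-205165/4336 + 477/118318) - 66439/33165 = -12136322099/256513424 - 66439/33165 = -419543617790471/8507267706960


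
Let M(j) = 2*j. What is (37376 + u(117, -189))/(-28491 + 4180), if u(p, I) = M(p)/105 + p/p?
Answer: -1308273/850885 ≈ -1.5375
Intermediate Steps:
u(p, I) = 1 + 2*p/105 (u(p, I) = (2*p)/105 + p/p = (2*p)*(1/105) + 1 = 2*p/105 + 1 = 1 + 2*p/105)
(37376 + u(117, -189))/(-28491 + 4180) = (37376 + (1 + (2/105)*117))/(-28491 + 4180) = (37376 + (1 + 78/35))/(-24311) = (37376 + 113/35)*(-1/24311) = (1308273/35)*(-1/24311) = -1308273/850885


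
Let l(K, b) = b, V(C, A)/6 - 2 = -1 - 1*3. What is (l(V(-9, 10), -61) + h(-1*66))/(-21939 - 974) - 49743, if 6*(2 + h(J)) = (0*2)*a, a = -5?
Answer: -1139761296/22913 ≈ -49743.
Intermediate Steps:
V(C, A) = -12 (V(C, A) = 12 + 6*(-1 - 1*3) = 12 + 6*(-1 - 3) = 12 + 6*(-4) = 12 - 24 = -12)
h(J) = -2 (h(J) = -2 + ((0*2)*(-5))/6 = -2 + (0*(-5))/6 = -2 + (⅙)*0 = -2 + 0 = -2)
(l(V(-9, 10), -61) + h(-1*66))/(-21939 - 974) - 49743 = (-61 - 2)/(-21939 - 974) - 49743 = -63/(-22913) - 49743 = -63*(-1/22913) - 49743 = 63/22913 - 49743 = -1139761296/22913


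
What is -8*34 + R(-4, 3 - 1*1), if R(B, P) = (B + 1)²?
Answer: -263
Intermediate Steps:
R(B, P) = (1 + B)²
-8*34 + R(-4, 3 - 1*1) = -8*34 + (1 - 4)² = -272 + (-3)² = -272 + 9 = -263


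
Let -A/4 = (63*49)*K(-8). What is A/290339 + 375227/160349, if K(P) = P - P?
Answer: 375227/160349 ≈ 2.3401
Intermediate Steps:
K(P) = 0
A = 0 (A = -4*63*49*0 = -12348*0 = -4*0 = 0)
A/290339 + 375227/160349 = 0/290339 + 375227/160349 = 0*(1/290339) + 375227*(1/160349) = 0 + 375227/160349 = 375227/160349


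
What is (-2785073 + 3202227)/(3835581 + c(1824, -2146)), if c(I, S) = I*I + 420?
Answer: 417154/7162977 ≈ 0.058237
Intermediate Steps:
c(I, S) = 420 + I² (c(I, S) = I² + 420 = 420 + I²)
(-2785073 + 3202227)/(3835581 + c(1824, -2146)) = (-2785073 + 3202227)/(3835581 + (420 + 1824²)) = 417154/(3835581 + (420 + 3326976)) = 417154/(3835581 + 3327396) = 417154/7162977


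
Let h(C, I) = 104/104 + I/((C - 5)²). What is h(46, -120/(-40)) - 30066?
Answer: -50539262/1681 ≈ -30065.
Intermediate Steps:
h(C, I) = 1 + I/(-5 + C)² (h(C, I) = 104*(1/104) + I/((-5 + C)²) = 1 + I/(-5 + C)²)
h(46, -120/(-40)) - 30066 = (1 + (-120/(-40))/(-5 + 46)²) - 30066 = (1 - 120*(-1/40)/41²) - 30066 = (1 + 3*(1/1681)) - 30066 = (1 + 3/1681) - 30066 = 1684/1681 - 30066 = -50539262/1681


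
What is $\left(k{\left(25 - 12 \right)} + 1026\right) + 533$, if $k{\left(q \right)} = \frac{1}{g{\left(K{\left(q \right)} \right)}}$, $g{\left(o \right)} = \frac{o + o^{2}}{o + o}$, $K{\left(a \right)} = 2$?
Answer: $\frac{4679}{3} \approx 1559.7$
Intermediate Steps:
$g{\left(o \right)} = \frac{o + o^{2}}{2 o}$
$k{\left(q \right)} = \frac{2}{3}$ ($k{\left(q \right)} = \frac{1}{\frac{1}{2} + \frac{1}{2} \cdot 2} = \frac{1}{\frac{1}{2} + 1} = \frac{1}{\frac{3}{2}} = \frac{2}{3}$)
$\left(k{\left(25 - 12 \right)} + 1026\right) + 533 = \left(\frac{2}{3} + 1026\right) + 533 = \frac{3080}{3} + 533 = \frac{4679}{3}$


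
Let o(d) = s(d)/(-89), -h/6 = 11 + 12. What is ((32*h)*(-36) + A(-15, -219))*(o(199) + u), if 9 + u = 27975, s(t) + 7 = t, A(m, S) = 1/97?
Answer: 38378693390286/8633 ≈ 4.4456e+9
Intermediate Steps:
A(m, S) = 1/97
s(t) = -7 + t
h = -138 (h = -6*(11 + 12) = -6*23 = -138)
u = 27966 (u = -9 + 27975 = 27966)
o(d) = 7/89 - d/89 (o(d) = (-7 + d)/(-89) = (-7 + d)*(-1/89) = 7/89 - d/89)
((32*h)*(-36) + A(-15, -219))*(o(199) + u) = ((32*(-138))*(-36) + 1/97)*((7/89 - 1/89*199) + 27966) = (-4416*(-36) + 1/97)*((7/89 - 199/89) + 27966) = (158976 + 1/97)*(-192/89 + 27966) = (15420673/97)*(2488782/89) = 38378693390286/8633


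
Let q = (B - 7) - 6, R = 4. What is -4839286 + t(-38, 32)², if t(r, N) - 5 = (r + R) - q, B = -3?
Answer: -4839117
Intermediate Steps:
q = -16 (q = (-3 - 7) - 6 = -10 - 6 = -16)
t(r, N) = 25 + r (t(r, N) = 5 + ((r + 4) - 1*(-16)) = 5 + ((4 + r) + 16) = 5 + (20 + r) = 25 + r)
-4839286 + t(-38, 32)² = -4839286 + (25 - 38)² = -4839286 + (-13)² = -4839286 + 169 = -4839117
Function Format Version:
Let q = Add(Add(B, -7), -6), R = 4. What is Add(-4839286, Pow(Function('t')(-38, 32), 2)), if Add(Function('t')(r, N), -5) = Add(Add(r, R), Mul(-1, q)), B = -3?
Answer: -4839117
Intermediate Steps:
q = -16 (q = Add(Add(-3, -7), -6) = Add(-10, -6) = -16)
Function('t')(r, N) = Add(25, r) (Function('t')(r, N) = Add(5, Add(Add(r, 4), Mul(-1, -16))) = Add(5, Add(Add(4, r), 16)) = Add(5, Add(20, r)) = Add(25, r))
Add(-4839286, Pow(Function('t')(-38, 32), 2)) = Add(-4839286, Pow(Add(25, -38), 2)) = Add(-4839286, Pow(-13, 2)) = Add(-4839286, 169) = -4839117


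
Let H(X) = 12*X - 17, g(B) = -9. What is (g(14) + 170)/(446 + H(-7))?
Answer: 7/15 ≈ 0.46667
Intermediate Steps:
H(X) = -17 + 12*X
(g(14) + 170)/(446 + H(-7)) = (-9 + 170)/(446 + (-17 + 12*(-7))) = 161/(446 + (-17 - 84)) = 161/(446 - 101) = 161/345 = 161*(1/345) = 7/15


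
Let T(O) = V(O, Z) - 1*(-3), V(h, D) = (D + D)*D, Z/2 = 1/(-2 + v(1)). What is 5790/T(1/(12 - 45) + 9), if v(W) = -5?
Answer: 56742/31 ≈ 1830.4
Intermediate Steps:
Z = -2/7 (Z = 2/(-2 - 5) = 2/(-7) = 2*(-1/7) = -2/7 ≈ -0.28571)
V(h, D) = 2*D**2 (V(h, D) = (2*D)*D = 2*D**2)
T(O) = 155/49 (T(O) = 2*(-2/7)**2 - 1*(-3) = 2*(4/49) + 3 = 8/49 + 3 = 155/49)
5790/T(1/(12 - 45) + 9) = 5790/(155/49) = 5790*(49/155) = 56742/31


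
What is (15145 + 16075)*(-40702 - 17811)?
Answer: -1826775860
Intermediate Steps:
(15145 + 16075)*(-40702 - 17811) = 31220*(-58513) = -1826775860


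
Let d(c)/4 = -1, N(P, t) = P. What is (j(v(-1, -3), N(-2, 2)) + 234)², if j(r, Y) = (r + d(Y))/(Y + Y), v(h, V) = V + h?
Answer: 55696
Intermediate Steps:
d(c) = -4 (d(c) = 4*(-1) = -4)
j(r, Y) = (-4 + r)/(2*Y) (j(r, Y) = (r - 4)/(Y + Y) = (-4 + r)/((2*Y)) = (-4 + r)*(1/(2*Y)) = (-4 + r)/(2*Y))
(j(v(-1, -3), N(-2, 2)) + 234)² = ((½)*(-4 + (-3 - 1))/(-2) + 234)² = ((½)*(-½)*(-4 - 4) + 234)² = ((½)*(-½)*(-8) + 234)² = (2 + 234)² = 236² = 55696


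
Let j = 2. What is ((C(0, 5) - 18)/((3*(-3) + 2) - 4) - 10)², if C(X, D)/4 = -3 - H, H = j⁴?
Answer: 256/121 ≈ 2.1157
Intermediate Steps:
H = 16 (H = 2⁴ = 16)
C(X, D) = -76 (C(X, D) = 4*(-3 - 1*16) = 4*(-3 - 16) = 4*(-19) = -76)
((C(0, 5) - 18)/((3*(-3) + 2) - 4) - 10)² = ((-76 - 18)/((3*(-3) + 2) - 4) - 10)² = (-94/((-9 + 2) - 4) - 10)² = (-94/(-7 - 4) - 10)² = (-94/(-11) - 10)² = (-94*(-1/11) - 10)² = (94/11 - 10)² = (-16/11)² = 256/121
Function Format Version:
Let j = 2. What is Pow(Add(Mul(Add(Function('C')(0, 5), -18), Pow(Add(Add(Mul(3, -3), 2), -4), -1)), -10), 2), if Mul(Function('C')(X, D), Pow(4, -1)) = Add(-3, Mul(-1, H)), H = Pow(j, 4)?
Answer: Rational(256, 121) ≈ 2.1157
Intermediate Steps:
H = 16 (H = Pow(2, 4) = 16)
Function('C')(X, D) = -76 (Function('C')(X, D) = Mul(4, Add(-3, Mul(-1, 16))) = Mul(4, Add(-3, -16)) = Mul(4, -19) = -76)
Pow(Add(Mul(Add(Function('C')(0, 5), -18), Pow(Add(Add(Mul(3, -3), 2), -4), -1)), -10), 2) = Pow(Add(Mul(Add(-76, -18), Pow(Add(Add(Mul(3, -3), 2), -4), -1)), -10), 2) = Pow(Add(Mul(-94, Pow(Add(Add(-9, 2), -4), -1)), -10), 2) = Pow(Add(Mul(-94, Pow(Add(-7, -4), -1)), -10), 2) = Pow(Add(Mul(-94, Pow(-11, -1)), -10), 2) = Pow(Add(Mul(-94, Rational(-1, 11)), -10), 2) = Pow(Add(Rational(94, 11), -10), 2) = Pow(Rational(-16, 11), 2) = Rational(256, 121)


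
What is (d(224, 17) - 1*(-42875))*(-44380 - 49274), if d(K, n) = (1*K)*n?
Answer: -4372049682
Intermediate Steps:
d(K, n) = K*n
(d(224, 17) - 1*(-42875))*(-44380 - 49274) = (224*17 - 1*(-42875))*(-44380 - 49274) = (3808 + 42875)*(-93654) = 46683*(-93654) = -4372049682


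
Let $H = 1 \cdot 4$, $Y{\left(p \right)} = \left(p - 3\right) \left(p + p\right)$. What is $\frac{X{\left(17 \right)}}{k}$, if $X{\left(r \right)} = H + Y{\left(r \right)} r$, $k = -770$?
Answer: $- \frac{368}{35} \approx -10.514$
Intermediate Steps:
$Y{\left(p \right)} = 2 p \left(-3 + p\right)$ ($Y{\left(p \right)} = \left(-3 + p\right) 2 p = 2 p \left(-3 + p\right)$)
$H = 4$
$X{\left(r \right)} = 4 + 2 r^{2} \left(-3 + r\right)$ ($X{\left(r \right)} = 4 + 2 r \left(-3 + r\right) r = 4 + 2 r^{2} \left(-3 + r\right)$)
$\frac{X{\left(17 \right)}}{k} = \frac{4 + 2 \cdot 17^{2} \left(-3 + 17\right)}{-770} = \left(4 + 2 \cdot 289 \cdot 14\right) \left(- \frac{1}{770}\right) = \left(4 + 8092\right) \left(- \frac{1}{770}\right) = 8096 \left(- \frac{1}{770}\right) = - \frac{368}{35}$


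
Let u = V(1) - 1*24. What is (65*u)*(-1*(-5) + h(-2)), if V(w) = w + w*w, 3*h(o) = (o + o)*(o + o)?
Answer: -44330/3 ≈ -14777.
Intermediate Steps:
h(o) = 4*o**2/3 (h(o) = ((o + o)*(o + o))/3 = ((2*o)*(2*o))/3 = (4*o**2)/3 = 4*o**2/3)
V(w) = w + w**2
u = -22 (u = 1*(1 + 1) - 1*24 = 1*2 - 24 = 2 - 24 = -22)
(65*u)*(-1*(-5) + h(-2)) = (65*(-22))*(-1*(-5) + (4/3)*(-2)**2) = -1430*(5 + (4/3)*4) = -1430*(5 + 16/3) = -1430*31/3 = -44330/3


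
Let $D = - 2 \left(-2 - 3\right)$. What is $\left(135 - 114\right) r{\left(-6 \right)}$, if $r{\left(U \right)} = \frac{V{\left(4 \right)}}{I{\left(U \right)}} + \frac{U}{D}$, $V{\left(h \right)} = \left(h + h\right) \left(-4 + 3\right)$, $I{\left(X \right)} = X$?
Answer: $\frac{77}{5} \approx 15.4$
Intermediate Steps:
$V{\left(h \right)} = - 2 h$ ($V{\left(h \right)} = 2 h \left(-1\right) = - 2 h$)
$D = 10$ ($D = \left(-2\right) \left(-5\right) = 10$)
$r{\left(U \right)} = - \frac{8}{U} + \frac{U}{10}$ ($r{\left(U \right)} = \frac{\left(-2\right) 4}{U} + \frac{U}{10} = - \frac{8}{U} + U \frac{1}{10} = - \frac{8}{U} + \frac{U}{10}$)
$\left(135 - 114\right) r{\left(-6 \right)} = \left(135 - 114\right) \left(- \frac{8}{-6} + \frac{1}{10} \left(-6\right)\right) = 21 \left(\left(-8\right) \left(- \frac{1}{6}\right) - \frac{3}{5}\right) = 21 \left(\frac{4}{3} - \frac{3}{5}\right) = 21 \cdot \frac{11}{15} = \frac{77}{5}$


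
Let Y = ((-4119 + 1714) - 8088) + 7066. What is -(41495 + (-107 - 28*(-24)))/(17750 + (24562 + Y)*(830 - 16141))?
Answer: 8412/64716047 ≈ 0.00012998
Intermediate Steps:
Y = -3427 (Y = (-2405 - 8088) + 7066 = -10493 + 7066 = -3427)
-(41495 + (-107 - 28*(-24)))/(17750 + (24562 + Y)*(830 - 16141)) = -(41495 + (-107 - 28*(-24)))/(17750 + (24562 - 3427)*(830 - 16141)) = -(41495 + (-107 + 672))/(17750 + 21135*(-15311)) = -(41495 + 565)/(17750 - 323597985) = -42060/(-323580235) = -42060*(-1)/323580235 = -1*(-8412/64716047) = 8412/64716047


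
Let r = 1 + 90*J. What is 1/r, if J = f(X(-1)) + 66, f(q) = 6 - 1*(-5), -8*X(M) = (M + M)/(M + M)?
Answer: 1/6931 ≈ 0.00014428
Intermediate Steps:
X(M) = -⅛ (X(M) = -(M + M)/(8*(M + M)) = -2*M/(8*(2*M)) = -2*M*1/(2*M)/8 = -⅛*1 = -⅛)
f(q) = 11 (f(q) = 6 + 5 = 11)
J = 77 (J = 11 + 66 = 77)
r = 6931 (r = 1 + 90*77 = 1 + 6930 = 6931)
1/r = 1/6931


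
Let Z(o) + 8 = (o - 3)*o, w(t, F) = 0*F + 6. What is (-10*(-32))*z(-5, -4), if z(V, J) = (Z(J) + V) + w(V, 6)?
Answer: 6720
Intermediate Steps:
w(t, F) = 6 (w(t, F) = 0 + 6 = 6)
Z(o) = -8 + o*(-3 + o) (Z(o) = -8 + (o - 3)*o = -8 + (-3 + o)*o = -8 + o*(-3 + o))
z(V, J) = -2 + V + J² - 3*J (z(V, J) = ((-8 + J² - 3*J) + V) + 6 = (-8 + V + J² - 3*J) + 6 = -2 + V + J² - 3*J)
(-10*(-32))*z(-5, -4) = (-10*(-32))*(-2 - 5 + (-4)² - 3*(-4)) = 320*(-2 - 5 + 16 + 12) = 320*21 = 6720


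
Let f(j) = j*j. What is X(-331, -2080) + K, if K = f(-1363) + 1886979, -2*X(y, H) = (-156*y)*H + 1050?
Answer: 57445663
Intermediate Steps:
f(j) = j²
X(y, H) = -525 + 78*H*y (X(y, H) = -((-156*y)*H + 1050)/2 = -(-156*H*y + 1050)/2 = -(1050 - 156*H*y)/2 = -525 + 78*H*y)
K = 3744748 (K = (-1363)² + 1886979 = 1857769 + 1886979 = 3744748)
X(-331, -2080) + K = (-525 + 78*(-2080)*(-331)) + 3744748 = (-525 + 53701440) + 3744748 = 53700915 + 3744748 = 57445663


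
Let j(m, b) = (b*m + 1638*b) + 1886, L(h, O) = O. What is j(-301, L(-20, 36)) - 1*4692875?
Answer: -4642857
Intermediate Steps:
j(m, b) = 1886 + 1638*b + b*m (j(m, b) = (1638*b + b*m) + 1886 = 1886 + 1638*b + b*m)
j(-301, L(-20, 36)) - 1*4692875 = (1886 + 1638*36 + 36*(-301)) - 1*4692875 = (1886 + 58968 - 10836) - 4692875 = 50018 - 4692875 = -4642857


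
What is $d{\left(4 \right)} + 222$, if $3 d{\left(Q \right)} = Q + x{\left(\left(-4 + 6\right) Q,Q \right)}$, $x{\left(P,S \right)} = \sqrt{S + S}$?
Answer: $\frac{670}{3} + \frac{2 \sqrt{2}}{3} \approx 224.28$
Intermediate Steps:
$x{\left(P,S \right)} = \sqrt{2} \sqrt{S}$ ($x{\left(P,S \right)} = \sqrt{2 S} = \sqrt{2} \sqrt{S}$)
$d{\left(Q \right)} = \frac{Q}{3} + \frac{\sqrt{2} \sqrt{Q}}{3}$ ($d{\left(Q \right)} = \frac{Q + \sqrt{2} \sqrt{Q}}{3} = \frac{Q}{3} + \frac{\sqrt{2} \sqrt{Q}}{3}$)
$d{\left(4 \right)} + 222 = \left(\frac{1}{3} \cdot 4 + \frac{\sqrt{2} \sqrt{4}}{3}\right) + 222 = \left(\frac{4}{3} + \frac{1}{3} \sqrt{2} \cdot 2\right) + 222 = \left(\frac{4}{3} + \frac{2 \sqrt{2}}{3}\right) + 222 = \frac{670}{3} + \frac{2 \sqrt{2}}{3}$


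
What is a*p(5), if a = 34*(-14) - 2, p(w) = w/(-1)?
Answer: 2390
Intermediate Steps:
p(w) = -w (p(w) = w*(-1) = -w)
a = -478 (a = -476 - 2 = -478)
a*p(5) = -(-478)*5 = -478*(-5) = 2390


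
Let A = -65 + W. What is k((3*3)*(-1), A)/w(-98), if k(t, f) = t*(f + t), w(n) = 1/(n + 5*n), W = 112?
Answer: 201096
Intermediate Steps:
A = 47 (A = -65 + 112 = 47)
w(n) = 1/(6*n)
k((3*3)*(-1), A)/w(-98) = (((3*3)*(-1))*(47 + (3*3)*(-1)))/(((⅙)/(-98))) = ((9*(-1))*(47 + 9*(-1)))/(((⅙)*(-1/98))) = (-9*(47 - 9))/(-1/588) = -9*38*(-588) = -342*(-588) = 201096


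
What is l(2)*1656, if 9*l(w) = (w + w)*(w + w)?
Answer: 2944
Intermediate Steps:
l(w) = 4*w²/9 (l(w) = ((w + w)*(w + w))/9 = ((2*w)*(2*w))/9 = (4*w²)/9 = 4*w²/9)
l(2)*1656 = ((4/9)*2²)*1656 = ((4/9)*4)*1656 = (16/9)*1656 = 2944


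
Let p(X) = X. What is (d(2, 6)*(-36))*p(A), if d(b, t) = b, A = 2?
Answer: -144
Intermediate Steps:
(d(2, 6)*(-36))*p(A) = (2*(-36))*2 = -72*2 = -144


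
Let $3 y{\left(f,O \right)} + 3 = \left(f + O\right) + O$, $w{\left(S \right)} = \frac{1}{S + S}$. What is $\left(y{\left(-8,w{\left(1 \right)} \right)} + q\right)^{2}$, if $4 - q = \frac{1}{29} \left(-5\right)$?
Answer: $\frac{5329}{7569} \approx 0.70406$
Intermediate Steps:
$w{\left(S \right)} = \frac{1}{2 S}$
$y{\left(f,O \right)} = -1 + \frac{f}{3} + \frac{2 O}{3}$ ($y{\left(f,O \right)} = -1 + \frac{\left(f + O\right) + O}{3} = -1 + \frac{\left(O + f\right) + O}{3} = -1 + \frac{f + 2 O}{3} = -1 + \left(\frac{f}{3} + \frac{2 O}{3}\right) = -1 + \frac{f}{3} + \frac{2 O}{3}$)
$q = \frac{121}{29}$ ($q = 4 - \frac{1}{29} \left(-5\right) = 4 - - \frac{5}{29} = 4 + \frac{5}{29} = \frac{121}{29} \approx 4.1724$)
$\left(y{\left(-8,w{\left(1 \right)} \right)} + q\right)^{2} = \left(\left(-1 + \frac{1}{3} \left(-8\right) + \frac{2 \frac{1}{2 \cdot 1}}{3}\right) + \frac{121}{29}\right)^{2} = \left(\left(-1 - \frac{8}{3} + \frac{2 \cdot \frac{1}{2} \cdot 1}{3}\right) + \frac{121}{29}\right)^{2} = \left(\left(-1 - \frac{8}{3} + \frac{2}{3} \cdot \frac{1}{2}\right) + \frac{121}{29}\right)^{2} = \left(\left(-1 - \frac{8}{3} + \frac{1}{3}\right) + \frac{121}{29}\right)^{2} = \left(- \frac{10}{3} + \frac{121}{29}\right)^{2} = \left(\frac{73}{87}\right)^{2} = \frac{5329}{7569}$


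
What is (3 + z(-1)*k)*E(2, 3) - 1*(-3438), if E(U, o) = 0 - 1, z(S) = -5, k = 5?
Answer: 3460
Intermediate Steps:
E(U, o) = -1
(3 + z(-1)*k)*E(2, 3) - 1*(-3438) = (3 - 5*5)*(-1) - 1*(-3438) = (3 - 25)*(-1) + 3438 = -22*(-1) + 3438 = 22 + 3438 = 3460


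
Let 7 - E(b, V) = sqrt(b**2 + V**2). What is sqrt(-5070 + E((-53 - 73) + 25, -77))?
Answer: sqrt(-5063 - sqrt(16130)) ≈ 72.042*I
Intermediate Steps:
E(b, V) = 7 - sqrt(V**2 + b**2) (E(b, V) = 7 - sqrt(b**2 + V**2) = 7 - sqrt(V**2 + b**2))
sqrt(-5070 + E((-53 - 73) + 25, -77)) = sqrt(-5070 + (7 - sqrt((-77)**2 + ((-53 - 73) + 25)**2))) = sqrt(-5070 + (7 - sqrt(5929 + (-126 + 25)**2))) = sqrt(-5070 + (7 - sqrt(5929 + (-101)**2))) = sqrt(-5070 + (7 - sqrt(5929 + 10201))) = sqrt(-5070 + (7 - sqrt(16130))) = sqrt(-5063 - sqrt(16130))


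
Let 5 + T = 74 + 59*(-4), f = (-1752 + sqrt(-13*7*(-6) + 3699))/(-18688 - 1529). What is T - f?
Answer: -1125997/6739 + sqrt(4245)/20217 ≈ -167.08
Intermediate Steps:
f = 584/6739 - sqrt(4245)/20217 (f = (-1752 + sqrt(-91*(-6) + 3699))/(-20217) = (-1752 + sqrt(546 + 3699))*(-1/20217) = (-1752 + sqrt(4245))*(-1/20217) = 584/6739 - sqrt(4245)/20217 ≈ 0.083437)
T = -167 (T = -5 + (74 + 59*(-4)) = -5 + (74 - 236) = -5 - 162 = -167)
T - f = -167 - (584/6739 - sqrt(4245)/20217) = -167 + (-584/6739 + sqrt(4245)/20217) = -1125997/6739 + sqrt(4245)/20217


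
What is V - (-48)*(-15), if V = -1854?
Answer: -2574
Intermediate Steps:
V - (-48)*(-15) = -1854 - (-48)*(-15) = -1854 - 1*720 = -1854 - 720 = -2574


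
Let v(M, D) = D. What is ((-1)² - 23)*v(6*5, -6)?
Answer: 132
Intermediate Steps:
((-1)² - 23)*v(6*5, -6) = ((-1)² - 23)*(-6) = (1 - 23)*(-6) = -22*(-6) = 132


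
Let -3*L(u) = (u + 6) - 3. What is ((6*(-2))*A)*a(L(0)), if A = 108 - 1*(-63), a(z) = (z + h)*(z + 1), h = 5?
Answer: 0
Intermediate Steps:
L(u) = -1 - u/3 (L(u) = -((u + 6) - 3)/3 = -((6 + u) - 3)/3 = -(3 + u)/3 = -1 - u/3)
a(z) = (1 + z)*(5 + z) (a(z) = (z + 5)*(z + 1) = (5 + z)*(1 + z) = (1 + z)*(5 + z))
A = 171 (A = 108 + 63 = 171)
((6*(-2))*A)*a(L(0)) = ((6*(-2))*171)*(5 + (-1 - ⅓*0)² + 6*(-1 - ⅓*0)) = (-12*171)*(5 + (-1 + 0)² + 6*(-1 + 0)) = -2052*(5 + (-1)² + 6*(-1)) = -2052*(5 + 1 - 6) = -2052*0 = 0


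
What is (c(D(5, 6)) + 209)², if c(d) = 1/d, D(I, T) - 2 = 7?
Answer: 3541924/81 ≈ 43727.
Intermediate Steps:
D(I, T) = 9 (D(I, T) = 2 + 7 = 9)
(c(D(5, 6)) + 209)² = (1/9 + 209)² = (⅑ + 209)² = (1882/9)² = 3541924/81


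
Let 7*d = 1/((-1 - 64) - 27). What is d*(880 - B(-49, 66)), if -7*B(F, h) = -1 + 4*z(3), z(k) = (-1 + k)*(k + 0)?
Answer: -6183/4508 ≈ -1.3716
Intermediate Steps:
z(k) = k*(-1 + k) (z(k) = (-1 + k)*k = k*(-1 + k))
B(F, h) = -23/7 (B(F, h) = -(-1 + 4*(3*(-1 + 3)))/7 = -(-1 + 4*(3*2))/7 = -(-1 + 4*6)/7 = -(-1 + 24)/7 = -1/7*23 = -23/7)
d = -1/644 (d = 1/(7*((-1 - 64) - 27)) = 1/(7*(-65 - 27)) = (1/7)/(-92) = (1/7)*(-1/92) = -1/644 ≈ -0.0015528)
d*(880 - B(-49, 66)) = -(880 - 1*(-23/7))/644 = -(880 + 23/7)/644 = -1/644*6183/7 = -6183/4508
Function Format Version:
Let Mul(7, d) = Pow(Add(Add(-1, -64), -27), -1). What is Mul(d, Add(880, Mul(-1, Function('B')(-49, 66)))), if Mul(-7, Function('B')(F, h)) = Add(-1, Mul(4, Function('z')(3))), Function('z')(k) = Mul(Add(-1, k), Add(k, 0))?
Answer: Rational(-6183, 4508) ≈ -1.3716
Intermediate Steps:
Function('z')(k) = Mul(k, Add(-1, k)) (Function('z')(k) = Mul(Add(-1, k), k) = Mul(k, Add(-1, k)))
Function('B')(F, h) = Rational(-23, 7) (Function('B')(F, h) = Mul(Rational(-1, 7), Add(-1, Mul(4, Mul(3, Add(-1, 3))))) = Mul(Rational(-1, 7), Add(-1, Mul(4, Mul(3, 2)))) = Mul(Rational(-1, 7), Add(-1, Mul(4, 6))) = Mul(Rational(-1, 7), Add(-1, 24)) = Mul(Rational(-1, 7), 23) = Rational(-23, 7))
d = Rational(-1, 644) (d = Mul(Rational(1, 7), Pow(Add(Add(-1, -64), -27), -1)) = Mul(Rational(1, 7), Pow(Add(-65, -27), -1)) = Mul(Rational(1, 7), Pow(-92, -1)) = Mul(Rational(1, 7), Rational(-1, 92)) = Rational(-1, 644) ≈ -0.0015528)
Mul(d, Add(880, Mul(-1, Function('B')(-49, 66)))) = Mul(Rational(-1, 644), Add(880, Mul(-1, Rational(-23, 7)))) = Mul(Rational(-1, 644), Add(880, Rational(23, 7))) = Mul(Rational(-1, 644), Rational(6183, 7)) = Rational(-6183, 4508)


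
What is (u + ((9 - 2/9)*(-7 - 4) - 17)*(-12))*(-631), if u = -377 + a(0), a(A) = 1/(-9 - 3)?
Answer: -7462837/12 ≈ -6.2190e+5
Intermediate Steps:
a(A) = -1/12 (a(A) = 1/(-12) = -1/12)
u = -4525/12 (u = -377 - 1/12 = -4525/12 ≈ -377.08)
(u + ((9 - 2/9)*(-7 - 4) - 17)*(-12))*(-631) = (-4525/12 + ((9 - 2/9)*(-7 - 4) - 17)*(-12))*(-631) = (-4525/12 + ((9 - 2*1/9)*(-11) - 17)*(-12))*(-631) = (-4525/12 + ((9 - 2/9)*(-11) - 17)*(-12))*(-631) = (-4525/12 + ((79/9)*(-11) - 17)*(-12))*(-631) = (-4525/12 + (-869/9 - 17)*(-12))*(-631) = (-4525/12 - 1022/9*(-12))*(-631) = (-4525/12 + 4088/3)*(-631) = (11827/12)*(-631) = -7462837/12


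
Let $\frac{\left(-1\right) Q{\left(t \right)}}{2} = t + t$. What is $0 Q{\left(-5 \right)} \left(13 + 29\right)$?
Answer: $0$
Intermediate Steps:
$Q{\left(t \right)} = - 4 t$ ($Q{\left(t \right)} = - 2 \left(t + t\right) = - 2 \cdot 2 t = - 4 t$)
$0 Q{\left(-5 \right)} \left(13 + 29\right) = 0 \left(-4\right) \left(-5\right) \left(13 + 29\right) = 0 \cdot 20 \cdot 42 = 0 \cdot 840 = 0$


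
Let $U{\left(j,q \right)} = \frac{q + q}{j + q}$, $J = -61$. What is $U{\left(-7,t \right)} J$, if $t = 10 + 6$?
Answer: $- \frac{1952}{9} \approx -216.89$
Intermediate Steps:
$t = 16$
$U{\left(j,q \right)} = \frac{2 q}{j + q}$
$U{\left(-7,t \right)} J = 2 \cdot 16 \frac{1}{-7 + 16} \left(-61\right) = 2 \cdot 16 \cdot \frac{1}{9} \left(-61\right) = \frac{32}{9} \left(-61\right) = - \frac{1952}{9}$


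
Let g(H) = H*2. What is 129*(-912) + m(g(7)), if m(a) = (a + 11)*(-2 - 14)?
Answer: -118048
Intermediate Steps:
g(H) = 2*H
m(a) = -176 - 16*a (m(a) = (11 + a)*(-16) = -176 - 16*a)
129*(-912) + m(g(7)) = 129*(-912) + (-176 - 32*7) = -117648 + (-176 - 16*14) = -117648 + (-176 - 224) = -117648 - 400 = -118048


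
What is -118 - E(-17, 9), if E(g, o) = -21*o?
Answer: 71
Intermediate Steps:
-118 - E(-17, 9) = -118 - (-21)*9 = -118 - 1*(-189) = -118 + 189 = 71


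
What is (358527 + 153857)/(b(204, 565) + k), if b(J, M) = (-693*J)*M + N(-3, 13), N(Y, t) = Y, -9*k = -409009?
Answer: -2305728/359233819 ≈ -0.0064185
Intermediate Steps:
k = 409009/9 (k = -⅑*(-409009) = 409009/9 ≈ 45445.)
b(J, M) = -3 - 693*J*M (b(J, M) = (-693*J)*M - 3 = -693*J*M - 3 = -3 - 693*J*M)
(358527 + 153857)/(b(204, 565) + k) = (358527 + 153857)/((-3 - 693*204*565) + 409009/9) = 512384/((-3 - 79875180) + 409009/9) = 512384/(-79875183 + 409009/9) = 512384/(-718467638/9) = 512384*(-9/718467638) = -2305728/359233819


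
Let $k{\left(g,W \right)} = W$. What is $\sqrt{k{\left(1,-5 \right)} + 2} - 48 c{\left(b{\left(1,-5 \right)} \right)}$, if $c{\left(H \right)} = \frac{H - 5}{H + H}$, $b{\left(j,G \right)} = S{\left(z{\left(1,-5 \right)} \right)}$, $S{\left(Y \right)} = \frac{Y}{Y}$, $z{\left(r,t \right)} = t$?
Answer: $96 + i \sqrt{3} \approx 96.0 + 1.732 i$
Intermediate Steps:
$S{\left(Y \right)} = 1$
$b{\left(j,G \right)} = 1$
$c{\left(H \right)} = \frac{-5 + H}{2 H}$
$\sqrt{k{\left(1,-5 \right)} + 2} - 48 c{\left(b{\left(1,-5 \right)} \right)} = \sqrt{-5 + 2} - 48 \frac{-5 + 1}{2 \cdot 1} = \sqrt{-3} - 48 \cdot \frac{1}{2} \cdot 1 \left(-4\right) = i \sqrt{3} - -96 = i \sqrt{3} + 96 = 96 + i \sqrt{3}$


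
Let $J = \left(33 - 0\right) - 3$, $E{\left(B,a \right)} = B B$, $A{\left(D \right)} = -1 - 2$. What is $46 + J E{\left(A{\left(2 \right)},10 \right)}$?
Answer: $316$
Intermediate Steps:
$A{\left(D \right)} = -3$ ($A{\left(D \right)} = -1 - 2 = -3$)
$E{\left(B,a \right)} = B^{2}$
$J = 30$ ($J = \left(33 + 0\right) - 3 = 33 - 3 = 30$)
$46 + J E{\left(A{\left(2 \right)},10 \right)} = 46 + 30 \left(-3\right)^{2} = 46 + 30 \cdot 9 = 46 + 270 = 316$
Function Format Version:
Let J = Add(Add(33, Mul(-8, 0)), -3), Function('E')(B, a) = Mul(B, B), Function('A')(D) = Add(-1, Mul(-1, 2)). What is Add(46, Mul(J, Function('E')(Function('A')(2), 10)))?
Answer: 316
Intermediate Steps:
Function('A')(D) = -3 (Function('A')(D) = Add(-1, -2) = -3)
Function('E')(B, a) = Pow(B, 2)
J = 30 (J = Add(Add(33, 0), -3) = Add(33, -3) = 30)
Add(46, Mul(J, Function('E')(Function('A')(2), 10))) = Add(46, Mul(30, Pow(-3, 2))) = Add(46, Mul(30, 9)) = Add(46, 270) = 316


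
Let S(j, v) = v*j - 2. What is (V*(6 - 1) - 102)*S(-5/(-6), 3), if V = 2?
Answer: -46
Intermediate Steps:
S(j, v) = -2 + j*v (S(j, v) = j*v - 2 = -2 + j*v)
(V*(6 - 1) - 102)*S(-5/(-6), 3) = (2*(6 - 1) - 102)*(-2 - 5/(-6)*3) = (2*5 - 102)*(-2 - 5*(-1/6)*3) = (10 - 102)*(-2 + (5/6)*3) = -92*(-2 + 5/2) = -92*1/2 = -46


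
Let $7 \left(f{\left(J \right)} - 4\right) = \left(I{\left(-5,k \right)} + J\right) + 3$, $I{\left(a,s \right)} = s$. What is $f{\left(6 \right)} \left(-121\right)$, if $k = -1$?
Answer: $- \frac{4356}{7} \approx -622.29$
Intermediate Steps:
$f{\left(J \right)} = \frac{30}{7} + \frac{J}{7}$ ($f{\left(J \right)} = 4 + \frac{\left(-1 + J\right) + 3}{7} = 4 + \frac{2 + J}{7} = 4 + \left(\frac{2}{7} + \frac{J}{7}\right) = \frac{30}{7} + \frac{J}{7}$)
$f{\left(6 \right)} \left(-121\right) = \left(\frac{30}{7} + \frac{1}{7} \cdot 6\right) \left(-121\right) = \left(\frac{30}{7} + \frac{6}{7}\right) \left(-121\right) = \frac{36}{7} \left(-121\right) = - \frac{4356}{7}$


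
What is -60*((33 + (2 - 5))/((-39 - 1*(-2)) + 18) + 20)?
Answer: -21000/19 ≈ -1105.3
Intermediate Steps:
-60*((33 + (2 - 5))/((-39 - 1*(-2)) + 18) + 20) = -60*((33 - 3)/((-39 + 2) + 18) + 20) = -60*(30/(-37 + 18) + 20) = -60*(30/(-19) + 20) = -60*(30*(-1/19) + 20) = -60*(-30/19 + 20) = -60*350/19 = -21000/19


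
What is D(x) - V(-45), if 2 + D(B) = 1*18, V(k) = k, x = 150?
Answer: 61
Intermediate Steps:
D(B) = 16 (D(B) = -2 + 1*18 = -2 + 18 = 16)
D(x) - V(-45) = 16 - 1*(-45) = 16 + 45 = 61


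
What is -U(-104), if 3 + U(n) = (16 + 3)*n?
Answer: 1979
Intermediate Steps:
U(n) = -3 + 19*n (U(n) = -3 + (16 + 3)*n = -3 + 19*n)
-U(-104) = -(-3 + 19*(-104)) = -(-3 - 1976) = -1*(-1979) = 1979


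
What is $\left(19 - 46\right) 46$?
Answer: $-1242$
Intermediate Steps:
$\left(19 - 46\right) 46 = \left(-27\right) 46 = -1242$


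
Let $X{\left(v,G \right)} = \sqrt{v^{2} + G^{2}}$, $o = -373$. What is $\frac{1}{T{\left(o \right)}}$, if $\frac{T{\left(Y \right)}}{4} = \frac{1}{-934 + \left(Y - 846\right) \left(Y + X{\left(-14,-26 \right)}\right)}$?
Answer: $\frac{453753}{4} - \frac{1219 \sqrt{218}}{2} \approx 1.0444 \cdot 10^{5}$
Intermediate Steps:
$X{\left(v,G \right)} = \sqrt{G^{2} + v^{2}}$
$T{\left(Y \right)} = \frac{4}{-934 + \left(-846 + Y\right) \left(Y + 2 \sqrt{218}\right)}$ ($T{\left(Y \right)} = \frac{4}{-934 + \left(Y - 846\right) \left(Y + \sqrt{\left(-26\right)^{2} + \left(-14\right)^{2}}\right)} = \frac{4}{-934 + \left(Y - 846\right) \left(Y + \sqrt{676 + 196}\right)} = \frac{4}{-934 + \left(-846 + Y\right) \left(Y + \sqrt{872}\right)} = \frac{4}{-934 + \left(-846 + Y\right) \left(Y + 2 \sqrt{218}\right)}$)
$\frac{1}{T{\left(o \right)}} = \frac{1}{4 \frac{1}{-934 + \left(-373\right)^{2} - 1692 \sqrt{218} - -315558 + 2 \left(-373\right) \sqrt{218}}} = \frac{1}{4 \frac{1}{-934 + 139129 - 1692 \sqrt{218} + 315558 - 746 \sqrt{218}}} = \frac{1}{4 \frac{1}{453753 - 2438 \sqrt{218}}} = \frac{453753}{4} - \frac{1219 \sqrt{218}}{2}$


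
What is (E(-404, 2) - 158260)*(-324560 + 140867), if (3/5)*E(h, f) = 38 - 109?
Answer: 29092991185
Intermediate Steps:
E(h, f) = -355/3 (E(h, f) = 5*(38 - 109)/3 = (5/3)*(-71) = -355/3)
(E(-404, 2) - 158260)*(-324560 + 140867) = (-355/3 - 158260)*(-324560 + 140867) = -475135/3*(-183693) = 29092991185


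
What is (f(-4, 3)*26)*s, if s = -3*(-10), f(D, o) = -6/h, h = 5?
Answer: -936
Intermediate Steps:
f(D, o) = -6/5
s = 30
(f(-4, 3)*26)*s = -6/5*26*30 = -156/5*30 = -936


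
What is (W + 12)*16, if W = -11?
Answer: 16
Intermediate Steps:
(W + 12)*16 = (-11 + 12)*16 = 1*16 = 16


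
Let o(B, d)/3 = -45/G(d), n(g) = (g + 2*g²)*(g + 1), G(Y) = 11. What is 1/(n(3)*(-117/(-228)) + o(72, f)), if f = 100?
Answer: 209/6444 ≈ 0.032433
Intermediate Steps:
n(g) = (1 + g)*(g + 2*g²) (n(g) = (g + 2*g²)*(1 + g) = (1 + g)*(g + 2*g²))
o(B, d) = -135/11 (o(B, d) = 3*(-45/11) = -135/11)
1/(n(3)*(-117/(-228)) + o(72, f)) = 1/((3*(1 + 2*3² + 3*3))*(-117/(-228)) - 135/11) = 1/((3*(1 + 2*9 + 9))*(-117*(-1/228)) - 135/11) = 1/((3*(1 + 18 + 9))*(39/76) - 135/11) = 1/((3*28)*(39/76) - 135/11) = 1/(84*(39/76) - 135/11) = 1/(819/19 - 135/11) = 1/(6444/209) = 209/6444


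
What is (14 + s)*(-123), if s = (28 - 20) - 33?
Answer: 1353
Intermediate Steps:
s = -25 (s = 8 - 33 = -25)
(14 + s)*(-123) = (14 - 25)*(-123) = -11*(-123) = 1353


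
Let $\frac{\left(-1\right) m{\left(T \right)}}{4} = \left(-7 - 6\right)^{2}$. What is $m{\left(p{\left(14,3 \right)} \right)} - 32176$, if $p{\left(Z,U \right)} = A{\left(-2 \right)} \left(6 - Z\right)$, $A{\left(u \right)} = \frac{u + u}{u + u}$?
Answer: $-32852$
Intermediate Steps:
$A{\left(u \right)} = 1$ ($A{\left(u \right)} = \frac{2 u}{2 u} = 2 u \frac{1}{2 u} = 1$)
$p{\left(Z,U \right)} = 6 - Z$ ($p{\left(Z,U \right)} = 1 \left(6 - Z\right) = 6 - Z$)
$m{\left(T \right)} = -676$ ($m{\left(T \right)} = - 4 \left(-7 - 6\right)^{2} = - 4 \left(-13\right)^{2} = \left(-4\right) 169 = -676$)
$m{\left(p{\left(14,3 \right)} \right)} - 32176 = -676 - 32176 = -32852$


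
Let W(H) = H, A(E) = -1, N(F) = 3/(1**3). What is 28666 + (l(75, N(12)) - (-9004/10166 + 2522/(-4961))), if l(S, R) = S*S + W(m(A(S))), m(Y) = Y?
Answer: 864717957018/25216763 ≈ 34291.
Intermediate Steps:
N(F) = 3 (N(F) = 3/1 = 3*1 = 3)
l(S, R) = -1 + S**2 (l(S, R) = S*S - 1 = S**2 - 1 = -1 + S**2)
28666 + (l(75, N(12)) - (-9004/10166 + 2522/(-4961))) = 28666 + ((-1 + 75**2) - (-9004/10166 + 2522/(-4961))) = 28666 + ((-1 + 5625) - (-9004*1/10166 + 2522*(-1/4961))) = 28666 + (5624 - (-4502/5083 - 2522/4961)) = 28666 + (5624 - 1*(-35153748/25216763)) = 28666 + (5624 + 35153748/25216763) = 28666 + 141854228860/25216763 = 864717957018/25216763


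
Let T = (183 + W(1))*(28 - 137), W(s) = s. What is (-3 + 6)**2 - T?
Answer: 20065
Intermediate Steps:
T = -20056 (T = (183 + 1)*(28 - 137) = 184*(-109) = -20056)
(-3 + 6)**2 - T = (-3 + 6)**2 - 1*(-20056) = 3**2 + 20056 = 9 + 20056 = 20065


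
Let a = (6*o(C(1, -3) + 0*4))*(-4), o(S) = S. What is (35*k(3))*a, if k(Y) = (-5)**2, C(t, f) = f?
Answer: 63000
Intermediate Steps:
k(Y) = 25
a = 72 (a = (6*(-3 + 0*4))*(-4) = (6*(-3 + 0))*(-4) = (6*(-3))*(-4) = -18*(-4) = 72)
(35*k(3))*a = (35*25)*72 = 875*72 = 63000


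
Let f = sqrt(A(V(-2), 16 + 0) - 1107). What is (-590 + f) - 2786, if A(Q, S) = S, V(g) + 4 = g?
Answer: -3376 + I*sqrt(1091) ≈ -3376.0 + 33.03*I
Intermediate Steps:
V(g) = -4 + g
f = I*sqrt(1091) (f = sqrt((16 + 0) - 1107) = sqrt(16 - 1107) = sqrt(-1091) = I*sqrt(1091) ≈ 33.03*I)
(-590 + f) - 2786 = (-590 + I*sqrt(1091)) - 2786 = -3376 + I*sqrt(1091)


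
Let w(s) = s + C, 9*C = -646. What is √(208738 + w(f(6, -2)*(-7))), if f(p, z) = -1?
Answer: √1878059/3 ≈ 456.81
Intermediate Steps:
C = -646/9 (C = (⅑)*(-646) = -646/9 ≈ -71.778)
w(s) = -646/9 + s (w(s) = s - 646/9 = -646/9 + s)
√(208738 + w(f(6, -2)*(-7))) = √(208738 + (-646/9 - 1*(-7))) = √(208738 + (-646/9 + 7)) = √(208738 - 583/9) = √(1878059/9) = √1878059/3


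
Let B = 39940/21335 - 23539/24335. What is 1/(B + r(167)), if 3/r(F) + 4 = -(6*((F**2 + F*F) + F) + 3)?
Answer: 34855842025265/31535558097024 ≈ 1.1053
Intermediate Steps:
r(F) = 3/(-7 - 12*F**2 - 6*F) (r(F) = 3/(-4 - (6*((F**2 + F*F) + F) + 3)) = 3/(-4 - (6*((F**2 + F**2) + F) + 3)) = 3/(-4 - (6*(2*F**2 + F) + 3)) = 3/(-4 - (6*(F + 2*F**2) + 3)) = 3/(-4 - ((6*F + 12*F**2) + 3)) = 3/(-4 - (3 + 6*F + 12*F**2)) = 3/(-4 + (-3 - 12*F**2 - 6*F)) = 3/(-7 - 12*F**2 - 6*F))
B = 93947067/103837445 (B = 39940*(1/21335) - 23539*1/24335 = 7988/4267 - 23539/24335 = 93947067/103837445 ≈ 0.90475)
1/(B + r(167)) = 1/(93947067/103837445 - 3/(7 + 6*167 + 12*167**2)) = 1/(93947067/103837445 - 3/(7 + 1002 + 12*27889)) = 1/(93947067/103837445 - 3/(7 + 1002 + 334668)) = 1/(93947067/103837445 - 3/335677) = 1/(31535558097024/34855842025265) = 34855842025265/31535558097024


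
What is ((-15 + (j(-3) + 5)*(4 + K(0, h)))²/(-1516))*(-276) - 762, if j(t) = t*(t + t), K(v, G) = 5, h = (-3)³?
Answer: 2254818/379 ≈ 5949.4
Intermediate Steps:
h = -27
j(t) = 2*t² (j(t) = t*(2*t) = 2*t²)
((-15 + (j(-3) + 5)*(4 + K(0, h)))²/(-1516))*(-276) - 762 = ((-15 + (2*(-3)² + 5)*(4 + 5))²/(-1516))*(-276) - 762 = ((-15 + (2*9 + 5)*9)²*(-1/1516))*(-276) - 762 = ((-15 + (18 + 5)*9)²*(-1/1516))*(-276) - 762 = ((-15 + 23*9)²*(-1/1516))*(-276) - 762 = ((-15 + 207)²*(-1/1516))*(-276) - 762 = (192²*(-1/1516))*(-276) - 762 = (36864*(-1/1516))*(-276) - 762 = -9216/379*(-276) - 762 = 2543616/379 - 762 = 2254818/379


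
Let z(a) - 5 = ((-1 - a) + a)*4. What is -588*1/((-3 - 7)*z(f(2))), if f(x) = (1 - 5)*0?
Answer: 294/5 ≈ 58.800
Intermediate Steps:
f(x) = 0 (f(x) = -4*0 = 0)
z(a) = 1 (z(a) = 5 + ((-1 - a) + a)*4 = 5 - 1*4 = 5 - 4 = 1)
-588*1/((-3 - 7)*z(f(2))) = -588/(-3 - 7) = -588/((-10*1)) = -588/(-10) = -588*(-⅒) = 294/5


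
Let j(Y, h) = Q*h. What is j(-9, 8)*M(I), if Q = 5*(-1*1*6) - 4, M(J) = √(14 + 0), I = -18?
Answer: -272*√14 ≈ -1017.7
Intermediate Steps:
M(J) = √14
Q = -34 (Q = 5*(-1*6) - 4 = 5*(-6) - 4 = -30 - 4 = -34)
j(Y, h) = -34*h
j(-9, 8)*M(I) = (-34*8)*√14 = -272*√14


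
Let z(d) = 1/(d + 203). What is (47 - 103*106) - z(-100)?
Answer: -1119714/103 ≈ -10871.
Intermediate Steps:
z(d) = 1/(203 + d)
(47 - 103*106) - z(-100) = (47 - 103*106) - 1/(203 - 100) = (47 - 10918) - 1/103 = -10871 - 1*1/103 = -10871 - 1/103 = -1119714/103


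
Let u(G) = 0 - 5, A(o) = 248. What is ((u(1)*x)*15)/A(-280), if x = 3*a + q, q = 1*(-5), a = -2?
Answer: 825/248 ≈ 3.3266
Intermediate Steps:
u(G) = -5
q = -5
x = -11 (x = 3*(-2) - 5 = -6 - 5 = -11)
((u(1)*x)*15)/A(-280) = (-5*(-11)*15)/248 = (55*15)*(1/248) = 825*(1/248) = 825/248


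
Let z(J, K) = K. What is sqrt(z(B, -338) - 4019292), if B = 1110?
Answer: I*sqrt(4019630) ≈ 2004.9*I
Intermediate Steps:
sqrt(z(B, -338) - 4019292) = sqrt(-338 - 4019292) = sqrt(-4019630) = I*sqrt(4019630)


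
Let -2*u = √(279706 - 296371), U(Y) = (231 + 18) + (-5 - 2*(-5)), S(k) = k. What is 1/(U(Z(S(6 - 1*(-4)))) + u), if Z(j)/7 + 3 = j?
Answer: 1016/274729 + 2*I*√16665/274729 ≈ 0.0036982 + 0.00093978*I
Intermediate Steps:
Z(j) = -21 + 7*j
U(Y) = 254 (U(Y) = 249 + (-5 + 10) = 249 + 5 = 254)
u = -I*√16665/2 (u = -√(279706 - 296371)/2 = -I*√16665/2 ≈ -64.547*I)
1/(U(Z(S(6 - 1*(-4)))) + u) = 1/(254 - I*√16665/2)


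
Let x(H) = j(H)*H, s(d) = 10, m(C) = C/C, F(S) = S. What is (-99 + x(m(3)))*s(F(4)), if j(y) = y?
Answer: -980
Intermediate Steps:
m(C) = 1
x(H) = H**2 (x(H) = H*H = H**2)
(-99 + x(m(3)))*s(F(4)) = (-99 + 1**2)*10 = (-99 + 1)*10 = -98*10 = -980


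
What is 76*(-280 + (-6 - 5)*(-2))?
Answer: -19608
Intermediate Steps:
76*(-280 + (-6 - 5)*(-2)) = 76*(-280 - 11*(-2)) = 76*(-280 + 22) = 76*(-258) = -19608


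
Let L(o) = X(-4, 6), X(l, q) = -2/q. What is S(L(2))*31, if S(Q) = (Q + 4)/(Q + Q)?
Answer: -341/2 ≈ -170.50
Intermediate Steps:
L(o) = -⅓ (L(o) = -2/6 = -2*⅙ = -⅓)
S(Q) = (4 + Q)/(2*Q) (S(Q) = (4 + Q)/((2*Q)) = (4 + Q)*(1/(2*Q)) = (4 + Q)/(2*Q))
S(L(2))*31 = ((4 - ⅓)/(2*(-⅓)))*31 = ((½)*(-3)*(11/3))*31 = -11/2*31 = -341/2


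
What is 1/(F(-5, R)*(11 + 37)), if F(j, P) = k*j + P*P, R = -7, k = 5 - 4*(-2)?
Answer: -1/768 ≈ -0.0013021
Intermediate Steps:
k = 13 (k = 5 + 8 = 13)
F(j, P) = P² + 13*j (F(j, P) = 13*j + P*P = 13*j + P² = P² + 13*j)
1/(F(-5, R)*(11 + 37)) = 1/(((-7)² + 13*(-5))*(11 + 37)) = 1/((49 - 65)*48) = 1/(-16*48) = 1/(-768) = -1/768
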